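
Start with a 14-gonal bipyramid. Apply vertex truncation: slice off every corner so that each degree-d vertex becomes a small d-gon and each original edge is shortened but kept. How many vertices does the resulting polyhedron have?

84

The base solid has V = 16, E = 42, F = 28.
Truncation replaces each original edge-end by a new vertex, so V′ = 2E = 84.
Each original edge survives, and each old vertex of degree d contributes d new edges; summing degrees gives Σd = 2E, so E′ = E + 2E = 3E = 126.
Each original face survives and each original vertex becomes one new face: F′ = F + V = 44.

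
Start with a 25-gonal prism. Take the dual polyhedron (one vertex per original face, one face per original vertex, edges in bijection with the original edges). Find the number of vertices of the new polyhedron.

27

The base solid has V = 50, E = 75, F = 27.
The dual swaps V and F and preserves E: V′ = F = 27, E′ = E = 75, F′ = V = 50.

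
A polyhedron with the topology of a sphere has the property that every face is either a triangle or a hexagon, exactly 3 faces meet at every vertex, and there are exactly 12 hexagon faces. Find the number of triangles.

Let x be the number of triangles; then F = 12 + x.
Edge–face incidences: 2E = 6·12 + 3·x = 72 + 3x.
Every vertex has degree 3, so 3V = 2E.
Euler: V − E + F = 2 ⇒ (2E)/3 − E + (12 + x) = 2.
Multiply by 6: 2·(2E) − 3·(2E) + 6·(12 + x) = 12, i.e. 72 + 6x − (72 + 3x) = 12.
Collecting terms: 3x = 12, so x = 4.
Then 2E = 72 + 3·4 = 84, so E = 42, V = 2E/3 = 28, F = 12 + 4 = 16.

4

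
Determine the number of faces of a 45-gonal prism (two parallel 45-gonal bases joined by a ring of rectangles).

A prism on an n-gon has two n-gon bases and n rectangular sides: V = 2·45 = 90, E = 3·45 = 135, F = 45 + 2 = 47.
Check: V − E + F = 90 − 135 + 47 = 2.

47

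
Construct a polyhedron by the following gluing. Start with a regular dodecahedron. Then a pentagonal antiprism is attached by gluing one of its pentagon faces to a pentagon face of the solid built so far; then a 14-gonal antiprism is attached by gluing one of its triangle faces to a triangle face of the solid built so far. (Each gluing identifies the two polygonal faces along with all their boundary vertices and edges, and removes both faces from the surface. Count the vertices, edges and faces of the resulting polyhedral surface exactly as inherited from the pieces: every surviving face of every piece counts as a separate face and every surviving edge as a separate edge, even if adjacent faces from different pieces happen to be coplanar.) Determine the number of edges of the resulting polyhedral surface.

98

A regular dodecahedron: V=20, E=30, F=12.
Attach a pentagonal antiprism (V=10, E=20, F=12) along a 5-gon: merge 5 vertices and 5 edges, delete both glued faces → V=25, E=45, F=22.
Attach a 14-gonal antiprism (V=28, E=56, F=30) along a 3-gon: merge 3 vertices and 3 edges, delete both glued faces → V=50, E=98, F=50.
Check: V − E + F = 50 − 98 + 50 = 2.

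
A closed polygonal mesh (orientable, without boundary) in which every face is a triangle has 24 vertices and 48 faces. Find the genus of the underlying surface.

Every face is a triangle, so 2E = 3·48 = 144, giving E = 72.
χ = V − E + F = 24 − 72 + 48 = 0.
For a closed orientable surface χ = 2 − 2g, so g = (2 − (0))/2 = 1.

1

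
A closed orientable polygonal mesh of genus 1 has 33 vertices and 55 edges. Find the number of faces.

22

For a closed orientable surface of genus 1, χ = 2 − 2·1 = 0.
F = 0 − V + E = 0 − 33 + 55 = 22.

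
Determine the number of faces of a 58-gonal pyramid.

A pyramid on an n-gon base has one n-gon and n triangles: V = 58 + 1 = 59, E = 2·58 = 116, F = 58 + 1 = 59.

59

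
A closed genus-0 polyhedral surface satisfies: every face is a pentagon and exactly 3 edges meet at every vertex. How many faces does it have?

Each face has 5 edges and each edge borders two faces, so 2E = 5F.
Each vertex has degree 3, so 3V = 2E and hence V = 5F/3.
Euler: V − E + F = 2 ⇒ (5F/3) − (5F/2) + F = 2.
Multiply by 6: (10 − 15 + 6)F = 12, i.e. 1F = 12.
So F = 12, E = 5·12/2 = 30, V = 5·12/3 = 20.

12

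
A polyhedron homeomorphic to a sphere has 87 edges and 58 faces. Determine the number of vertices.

31

Here V − E + F = 2.
V = 2 + E − F = 2 + 87 − 58 = 31.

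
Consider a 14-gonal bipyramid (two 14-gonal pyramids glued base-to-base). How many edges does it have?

A bipyramid over an n-gon has 2n triangular faces and n + 2 vertices: V = 14 + 2 = 16, E = 3·14 = 42, F = 2·14 = 28.

42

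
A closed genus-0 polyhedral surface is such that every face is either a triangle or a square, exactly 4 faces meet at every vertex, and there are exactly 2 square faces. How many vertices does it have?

8

Let x be the number of triangles; then F = 2 + x.
Edge–face incidences: 2E = 4·2 + 3·x = 8 + 3x.
Every vertex has degree 4, so 4V = 2E.
Euler: V − E + F = 2 ⇒ (2E)/4 − E + (2 + x) = 2.
Multiply by 8: 2·(2E) − 4·(2E) + 8·(2 + x) = 16, i.e. 16 + 8x − 2·(8 + 3x) = 16.
Collecting terms: 2x = 16, so x = 8.
Then 2E = 8 + 3·8 = 32, so E = 16, V = 2E/4 = 8, F = 2 + 8 = 10.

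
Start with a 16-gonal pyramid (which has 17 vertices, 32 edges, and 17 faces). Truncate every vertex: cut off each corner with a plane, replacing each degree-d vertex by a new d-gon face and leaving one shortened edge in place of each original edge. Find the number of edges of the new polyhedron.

96

Truncation replaces each original edge-end by a new vertex, so V′ = 2E = 64.
Each original edge survives, and each old vertex of degree d contributes d new edges; summing degrees gives Σd = 2E, so E′ = E + 2E = 3E = 96.
Each original face survives and each original vertex becomes one new face: F′ = F + V = 34.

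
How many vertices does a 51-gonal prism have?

A prism on an n-gon has two n-gon bases and n rectangular sides: V = 2·51 = 102, E = 3·51 = 153, F = 51 + 2 = 53.

102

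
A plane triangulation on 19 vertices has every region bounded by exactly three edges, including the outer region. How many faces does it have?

In a plane triangulation 3F = 2E and V − E + F = 2, so F = 2V − 4 = 2·19 − 4 = 34.

34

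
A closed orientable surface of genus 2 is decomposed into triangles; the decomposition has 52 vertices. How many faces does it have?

108

χ = 2 − 2·2 = -2, and every face is a triangle so 3F = 2E.
V − E + F = -2 with E = 3F/2 gives 52 − (3/2 − 1)·F = -2, so F = 108 and E = 162.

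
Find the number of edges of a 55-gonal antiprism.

220

An antiprism on an n-gon has two n-gon caps and 2n triangles: V = 2·55 = 110, E = 4·55 = 220, F = 2·55 + 2 = 112.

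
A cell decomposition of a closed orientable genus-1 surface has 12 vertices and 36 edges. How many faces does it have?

For a closed orientable surface of genus 1, χ = 2 − 2·1 = 0.
F = 0 − V + E = 0 − 12 + 36 = 24.

24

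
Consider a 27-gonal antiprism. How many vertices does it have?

54

An antiprism on an n-gon has two n-gon caps and 2n triangles: V = 2·27 = 54, E = 4·27 = 108, F = 2·27 + 2 = 56.
Check: V − E + F = 54 − 108 + 56 = 2.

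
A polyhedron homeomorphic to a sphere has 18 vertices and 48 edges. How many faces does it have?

Here V − E + F = 2.
F = 2 − V + E = 2 − 18 + 48 = 32.

32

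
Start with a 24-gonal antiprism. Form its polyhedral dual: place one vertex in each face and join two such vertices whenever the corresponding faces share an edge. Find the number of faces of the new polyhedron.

The base solid has V = 48, E = 96, F = 50.
The dual swaps V and F and preserves E: V′ = F = 50, E′ = E = 96, F′ = V = 48.

48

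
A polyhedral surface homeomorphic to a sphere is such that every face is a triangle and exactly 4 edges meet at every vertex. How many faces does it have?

8

Each face has 3 edges and each edge borders two faces, so 2E = 3F.
Each vertex has degree 4, so 4V = 2E and hence V = 3F/4.
Euler: V − E + F = 2 ⇒ (3F/4) − (3F/2) + F = 2.
Multiply by 8: (6 − 12 + 8)F = 16, i.e. 2F = 16.
So F = 8, E = 3·8/2 = 12, V = 3·8/4 = 6.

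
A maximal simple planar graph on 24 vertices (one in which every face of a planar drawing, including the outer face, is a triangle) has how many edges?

In a plane triangulation 3F = 2E and V − E + F = 2, so E = 3V − 6 = 3·24 − 6 = 66.

66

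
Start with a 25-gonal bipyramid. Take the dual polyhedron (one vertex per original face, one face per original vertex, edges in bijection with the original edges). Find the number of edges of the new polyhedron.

75

The base solid has V = 27, E = 75, F = 50.
The dual swaps V and F and preserves E: V′ = F = 50, E′ = E = 75, F′ = V = 27.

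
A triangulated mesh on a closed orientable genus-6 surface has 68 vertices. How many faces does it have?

156

χ = 2 − 2·6 = -10, and every face is a triangle so 3F = 2E.
V − E + F = -10 with E = 3F/2 gives 68 − (3/2 − 1)·F = -10, so F = 156 and E = 234.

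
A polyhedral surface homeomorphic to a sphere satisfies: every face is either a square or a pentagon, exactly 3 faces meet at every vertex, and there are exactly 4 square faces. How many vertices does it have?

Let x be the number of pentagons; then F = 4 + x.
Edge–face incidences: 2E = 4·4 + 5·x = 16 + 5x.
Every vertex has degree 3, so 3V = 2E.
Euler: V − E + F = 2 ⇒ (2E)/3 − E + (4 + x) = 2.
Multiply by 6: 2·(2E) − 3·(2E) + 6·(4 + x) = 12, i.e. 24 + 6x − (16 + 5x) = 12.
Collecting terms: x + 8 = 12, so x = 4.
Then 2E = 16 + 5·4 = 36, so E = 18, V = 2E/3 = 12, F = 4 + 4 = 8.

12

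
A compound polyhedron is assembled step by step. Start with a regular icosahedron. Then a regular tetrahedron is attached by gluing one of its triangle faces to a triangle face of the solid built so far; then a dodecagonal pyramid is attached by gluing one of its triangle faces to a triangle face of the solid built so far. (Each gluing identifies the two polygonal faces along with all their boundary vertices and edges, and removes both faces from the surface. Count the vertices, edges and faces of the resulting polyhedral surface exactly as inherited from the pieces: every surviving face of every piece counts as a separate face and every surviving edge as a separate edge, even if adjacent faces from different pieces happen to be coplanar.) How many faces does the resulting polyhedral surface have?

33

A regular icosahedron: V=12, E=30, F=20.
Attach a regular tetrahedron (V=4, E=6, F=4) along a 3-gon: merge 3 vertices and 3 edges, delete both glued faces → V=13, E=33, F=22.
Attach a dodecagonal pyramid (V=13, E=24, F=13) along a 3-gon: merge 3 vertices and 3 edges, delete both glued faces → V=23, E=54, F=33.
Check: V − E + F = 23 − 54 + 33 = 2.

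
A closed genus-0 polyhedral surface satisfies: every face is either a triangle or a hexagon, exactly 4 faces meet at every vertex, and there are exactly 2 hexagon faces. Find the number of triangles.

12

Let x be the number of triangles; then F = 2 + x.
Edge–face incidences: 2E = 6·2 + 3·x = 12 + 3x.
Every vertex has degree 4, so 4V = 2E.
Euler: V − E + F = 2 ⇒ (2E)/4 − E + (2 + x) = 2.
Multiply by 8: 2·(2E) − 4·(2E) + 8·(2 + x) = 16, i.e. 16 + 8x − 2·(12 + 3x) = 16.
Collecting terms: 2x − 8 = 16, so 2x = 24, so x = 12.
Then 2E = 12 + 3·12 = 48, so E = 24, V = 2E/4 = 12, F = 2 + 12 = 14.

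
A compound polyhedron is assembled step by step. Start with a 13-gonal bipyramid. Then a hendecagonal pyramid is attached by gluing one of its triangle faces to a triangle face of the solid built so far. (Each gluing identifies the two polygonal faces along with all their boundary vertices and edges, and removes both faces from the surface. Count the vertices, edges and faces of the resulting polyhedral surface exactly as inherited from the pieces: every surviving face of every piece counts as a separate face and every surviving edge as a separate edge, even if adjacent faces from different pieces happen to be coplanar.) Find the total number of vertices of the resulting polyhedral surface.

A 13-gonal bipyramid: V=15, E=39, F=26.
Attach a hendecagonal pyramid (V=12, E=22, F=12) along a 3-gon: merge 3 vertices and 3 edges, delete both glued faces → V=24, E=58, F=36.
Check: V − E + F = 24 − 58 + 36 = 2.

24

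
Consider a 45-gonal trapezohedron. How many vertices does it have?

The n-trapezohedron (dual of the n-antiprism) has V = 2·45 + 2 = 92, E = 4·45 = 180, F = 2·45 = 90.

92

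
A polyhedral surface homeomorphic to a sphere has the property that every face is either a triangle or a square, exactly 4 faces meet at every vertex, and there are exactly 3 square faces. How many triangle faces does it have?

Let x be the number of triangles; then F = 3 + x.
Edge–face incidences: 2E = 4·3 + 3·x = 12 + 3x.
Every vertex has degree 4, so 4V = 2E.
Euler: V − E + F = 2 ⇒ (2E)/4 − E + (3 + x) = 2.
Multiply by 8: 2·(2E) − 4·(2E) + 8·(3 + x) = 16, i.e. 24 + 8x − 2·(12 + 3x) = 16.
Collecting terms: 2x = 16, so x = 8.
Then 2E = 12 + 3·8 = 36, so E = 18, V = 2E/4 = 9, F = 3 + 8 = 11.

8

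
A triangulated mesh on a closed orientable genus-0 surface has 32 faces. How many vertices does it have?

χ = 2 − 2·0 = 2, and every face is a triangle so 3F = 2E.
E = 3·32/2 = 48. Then V = 2 + E − F = 2 + 48 − 32 = 18.

18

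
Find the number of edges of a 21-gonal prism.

A prism on an n-gon has two n-gon bases and n rectangular sides: V = 2·21 = 42, E = 3·21 = 63, F = 21 + 2 = 23.

63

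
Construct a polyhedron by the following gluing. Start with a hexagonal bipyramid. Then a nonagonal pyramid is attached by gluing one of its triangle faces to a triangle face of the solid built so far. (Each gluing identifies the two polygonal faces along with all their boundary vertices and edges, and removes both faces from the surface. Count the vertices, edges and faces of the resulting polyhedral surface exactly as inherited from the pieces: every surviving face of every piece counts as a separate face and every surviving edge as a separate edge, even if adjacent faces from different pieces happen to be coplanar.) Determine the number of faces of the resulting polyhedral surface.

A hexagonal bipyramid: V=8, E=18, F=12.
Attach a nonagonal pyramid (V=10, E=18, F=10) along a 3-gon: merge 3 vertices and 3 edges, delete both glued faces → V=15, E=33, F=20.
Check: V − E + F = 15 − 33 + 20 = 2.

20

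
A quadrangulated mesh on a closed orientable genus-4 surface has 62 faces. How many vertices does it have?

56

χ = 2 − 2·4 = -6, and every face is a square so 4F = 2E.
E = 4·62/2 = 124. Then V = -6 + E − F = -6 + 124 − 62 = 56.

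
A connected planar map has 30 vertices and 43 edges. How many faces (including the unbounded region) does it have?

15

Euler's formula for a connected plane graph: V − E + F = 2, so F = 2 − 30 + 43 = 15.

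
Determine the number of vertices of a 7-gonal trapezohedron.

16

The n-trapezohedron (dual of the n-antiprism) has V = 2·7 + 2 = 16, E = 4·7 = 28, F = 2·7 = 14.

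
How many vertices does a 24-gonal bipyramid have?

A bipyramid over an n-gon has 2n triangular faces and n + 2 vertices: V = 24 + 2 = 26, E = 3·24 = 72, F = 2·24 = 48.
Check: V − E + F = 26 − 72 + 48 = 2.

26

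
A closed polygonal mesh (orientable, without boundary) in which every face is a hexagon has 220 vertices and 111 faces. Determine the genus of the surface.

Every face is a hexagon, so 2E = 6·111 = 666, giving E = 333.
χ = V − E + F = 220 − 333 + 111 = -2.
For a closed orientable surface χ = 2 − 2g, so g = (2 − (-2))/2 = 2.

2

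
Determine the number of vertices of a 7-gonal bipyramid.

A bipyramid over an n-gon has 2n triangular faces and n + 2 vertices: V = 7 + 2 = 9, E = 3·7 = 21, F = 2·7 = 14.

9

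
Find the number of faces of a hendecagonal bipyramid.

22

A bipyramid over an n-gon has 2n triangular faces and n + 2 vertices: V = 11 + 2 = 13, E = 3·11 = 33, F = 2·11 = 22.
Check: V − E + F = 13 − 33 + 22 = 2.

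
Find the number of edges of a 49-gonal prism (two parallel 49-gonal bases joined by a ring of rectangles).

A prism on an n-gon has two n-gon bases and n rectangular sides: V = 2·49 = 98, E = 3·49 = 147, F = 49 + 2 = 51.

147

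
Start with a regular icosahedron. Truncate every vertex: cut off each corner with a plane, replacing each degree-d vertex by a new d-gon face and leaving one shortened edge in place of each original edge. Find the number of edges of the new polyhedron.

The base solid has V = 12, E = 30, F = 20.
Truncation replaces each original edge-end by a new vertex, so V′ = 2E = 60.
Each original edge survives, and each old vertex of degree d contributes d new edges; summing degrees gives Σd = 2E, so E′ = E + 2E = 3E = 90.
Each original face survives and each original vertex becomes one new face: F′ = F + V = 32.

90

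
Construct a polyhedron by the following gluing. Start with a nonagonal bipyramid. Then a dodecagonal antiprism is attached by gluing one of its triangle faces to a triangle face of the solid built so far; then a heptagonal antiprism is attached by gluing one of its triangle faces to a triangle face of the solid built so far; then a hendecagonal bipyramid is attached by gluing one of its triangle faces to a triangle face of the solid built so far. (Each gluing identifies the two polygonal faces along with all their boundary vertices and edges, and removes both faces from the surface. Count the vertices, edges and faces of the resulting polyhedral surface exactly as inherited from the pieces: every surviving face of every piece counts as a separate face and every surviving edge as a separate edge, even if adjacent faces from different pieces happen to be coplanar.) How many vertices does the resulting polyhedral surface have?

A nonagonal bipyramid: V=11, E=27, F=18.
Attach a dodecagonal antiprism (V=24, E=48, F=26) along a 3-gon: merge 3 vertices and 3 edges, delete both glued faces → V=32, E=72, F=42.
Attach a heptagonal antiprism (V=14, E=28, F=16) along a 3-gon: merge 3 vertices and 3 edges, delete both glued faces → V=43, E=97, F=56.
Attach a hendecagonal bipyramid (V=13, E=33, F=22) along a 3-gon: merge 3 vertices and 3 edges, delete both glued faces → V=53, E=127, F=76.
Check: V − E + F = 53 − 127 + 76 = 2.

53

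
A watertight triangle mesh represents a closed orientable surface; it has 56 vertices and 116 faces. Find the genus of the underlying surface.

2

Every face is a triangle, so 2E = 3·116 = 348, giving E = 174.
χ = V − E + F = 56 − 174 + 116 = -2.
For a closed orientable surface χ = 2 − 2g, so g = (2 − (-2))/2 = 2.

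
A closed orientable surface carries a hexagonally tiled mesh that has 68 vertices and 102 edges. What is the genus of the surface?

Every face is a hexagon and each edge borders two faces, so 6F = 2·102, giving F = 34.
χ = V − E + F = 68 − 102 + 34 = 0.
For a closed orientable surface χ = 2 − 2g, so g = (2 − (0))/2 = 1.

1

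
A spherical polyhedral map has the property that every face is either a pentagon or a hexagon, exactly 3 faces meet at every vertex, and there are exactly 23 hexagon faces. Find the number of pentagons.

Let x be the number of pentagons; then F = 23 + x.
Edge–face incidences: 2E = 6·23 + 5·x = 138 + 5x.
Every vertex has degree 3, so 3V = 2E.
Euler: V − E + F = 2 ⇒ (2E)/3 − E + (23 + x) = 2.
Multiply by 6: 2·(2E) − 3·(2E) + 6·(23 + x) = 12, i.e. 138 + 6x − (138 + 5x) = 12.
Collecting terms: x = 12.
Then 2E = 138 + 5·12 = 198, so E = 99, V = 2E/3 = 66, F = 23 + 12 = 35.

12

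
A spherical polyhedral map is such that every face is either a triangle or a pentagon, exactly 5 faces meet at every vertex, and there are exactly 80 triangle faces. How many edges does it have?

150

Let x be the number of pentagons; then F = 80 + x.
Edge–face incidences: 2E = 3·80 + 5·x = 240 + 5x.
Every vertex has degree 5, so 5V = 2E.
Euler: V − E + F = 2 ⇒ (2E)/5 − E + (80 + x) = 2.
Multiply by 10: 2·(2E) − 5·(2E) + 10·(80 + x) = 20, i.e. 800 + 10x − 3·(240 + 5x) = 20.
Collecting terms: −5x + 80 = 20, so −5x = −60, so x = 12.
Then 2E = 240 + 5·12 = 300, so E = 150, V = 2E/5 = 60, F = 80 + 12 = 92.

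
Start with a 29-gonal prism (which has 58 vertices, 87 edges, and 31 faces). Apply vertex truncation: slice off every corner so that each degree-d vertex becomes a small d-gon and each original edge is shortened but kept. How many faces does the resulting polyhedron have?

Truncation replaces each original edge-end by a new vertex, so V′ = 2E = 174.
Each original edge survives, and each old vertex of degree d contributes d new edges; summing degrees gives Σd = 2E, so E′ = E + 2E = 3E = 261.
Each original face survives and each original vertex becomes one new face: F′ = F + V = 89.

89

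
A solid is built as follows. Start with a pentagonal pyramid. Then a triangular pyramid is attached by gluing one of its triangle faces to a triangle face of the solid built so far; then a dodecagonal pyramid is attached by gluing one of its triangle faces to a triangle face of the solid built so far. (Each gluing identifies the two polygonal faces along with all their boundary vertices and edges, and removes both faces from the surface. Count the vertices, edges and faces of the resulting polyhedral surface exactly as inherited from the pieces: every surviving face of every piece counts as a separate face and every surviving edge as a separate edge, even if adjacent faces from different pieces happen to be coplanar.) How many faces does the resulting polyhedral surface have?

19

A pentagonal pyramid: V=6, E=10, F=6.
Attach a triangular pyramid (V=4, E=6, F=4) along a 3-gon: merge 3 vertices and 3 edges, delete both glued faces → V=7, E=13, F=8.
Attach a dodecagonal pyramid (V=13, E=24, F=13) along a 3-gon: merge 3 vertices and 3 edges, delete both glued faces → V=17, E=34, F=19.
Check: V − E + F = 17 − 34 + 19 = 2.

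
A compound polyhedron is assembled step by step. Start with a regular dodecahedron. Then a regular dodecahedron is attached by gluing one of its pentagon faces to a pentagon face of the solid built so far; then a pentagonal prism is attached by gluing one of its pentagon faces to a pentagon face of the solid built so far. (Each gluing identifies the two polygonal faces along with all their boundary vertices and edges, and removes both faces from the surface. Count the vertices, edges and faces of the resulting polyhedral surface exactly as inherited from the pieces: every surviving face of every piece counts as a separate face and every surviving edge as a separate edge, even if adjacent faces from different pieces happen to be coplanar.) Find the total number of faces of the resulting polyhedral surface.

A regular dodecahedron: V=20, E=30, F=12.
Attach a regular dodecahedron (V=20, E=30, F=12) along a 5-gon: merge 5 vertices and 5 edges, delete both glued faces → V=35, E=55, F=22.
Attach a pentagonal prism (V=10, E=15, F=7) along a 5-gon: merge 5 vertices and 5 edges, delete both glued faces → V=40, E=65, F=27.
Check: V − E + F = 40 − 65 + 27 = 2.

27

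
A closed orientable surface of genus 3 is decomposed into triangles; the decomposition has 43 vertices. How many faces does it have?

χ = 2 − 2·3 = -4, and every face is a triangle so 3F = 2E.
V − E + F = -4 with E = 3F/2 gives 43 − (3/2 − 1)·F = -4, so F = 94 and E = 141.

94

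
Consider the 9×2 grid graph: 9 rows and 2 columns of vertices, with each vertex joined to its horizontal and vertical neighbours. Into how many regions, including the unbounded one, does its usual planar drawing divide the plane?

The grid has V = 9·2 = 18 vertices and E = 9·1 + 2·8 = 25 edges.
F = 2 − V + E = 2 − 18 + 25 = 9.

9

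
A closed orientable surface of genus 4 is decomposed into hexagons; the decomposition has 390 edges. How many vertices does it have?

254

χ = 2 − 2·4 = -6, and every face is a hexagon so 6F = 2E.
F = 2E/6 = 130. Then V = -6 + E − F = -6 + 390 − 130 = 254.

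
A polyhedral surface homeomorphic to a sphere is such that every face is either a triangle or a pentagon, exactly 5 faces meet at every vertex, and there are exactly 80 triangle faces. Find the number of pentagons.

12

Let x be the number of pentagons; then F = 80 + x.
Edge–face incidences: 2E = 3·80 + 5·x = 240 + 5x.
Every vertex has degree 5, so 5V = 2E.
Euler: V − E + F = 2 ⇒ (2E)/5 − E + (80 + x) = 2.
Multiply by 10: 2·(2E) − 5·(2E) + 10·(80 + x) = 20, i.e. 800 + 10x − 3·(240 + 5x) = 20.
Collecting terms: −5x + 80 = 20, so −5x = −60, so x = 12.
Then 2E = 240 + 5·12 = 300, so E = 150, V = 2E/5 = 60, F = 80 + 12 = 92.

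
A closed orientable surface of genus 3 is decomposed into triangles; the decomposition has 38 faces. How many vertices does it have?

χ = 2 − 2·3 = -4, and every face is a triangle so 3F = 2E.
E = 3·38/2 = 57. Then V = -4 + E − F = -4 + 57 − 38 = 15.

15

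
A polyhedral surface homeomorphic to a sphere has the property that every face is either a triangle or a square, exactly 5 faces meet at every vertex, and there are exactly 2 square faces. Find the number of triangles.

Let x be the number of triangles; then F = 2 + x.
Edge–face incidences: 2E = 4·2 + 3·x = 8 + 3x.
Every vertex has degree 5, so 5V = 2E.
Euler: V − E + F = 2 ⇒ (2E)/5 − E + (2 + x) = 2.
Multiply by 10: 2·(2E) − 5·(2E) + 10·(2 + x) = 20, i.e. 20 + 10x − 3·(8 + 3x) = 20.
Collecting terms: x − 4 = 20, so x = 24.
Then 2E = 8 + 3·24 = 80, so E = 40, V = 2E/5 = 16, F = 2 + 24 = 26.

24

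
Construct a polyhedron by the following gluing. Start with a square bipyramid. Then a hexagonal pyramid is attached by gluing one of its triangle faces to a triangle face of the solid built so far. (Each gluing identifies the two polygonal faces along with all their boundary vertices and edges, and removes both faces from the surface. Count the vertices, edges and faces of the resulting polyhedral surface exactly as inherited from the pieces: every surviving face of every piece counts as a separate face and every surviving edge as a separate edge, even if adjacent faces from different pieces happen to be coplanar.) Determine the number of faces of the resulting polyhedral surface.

A square bipyramid: V=6, E=12, F=8.
Attach a hexagonal pyramid (V=7, E=12, F=7) along a 3-gon: merge 3 vertices and 3 edges, delete both glued faces → V=10, E=21, F=13.
Check: V − E + F = 10 − 21 + 13 = 2.

13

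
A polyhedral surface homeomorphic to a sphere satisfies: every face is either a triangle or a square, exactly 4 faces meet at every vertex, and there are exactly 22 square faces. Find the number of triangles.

8

Let x be the number of triangles; then F = 22 + x.
Edge–face incidences: 2E = 4·22 + 3·x = 88 + 3x.
Every vertex has degree 4, so 4V = 2E.
Euler: V − E + F = 2 ⇒ (2E)/4 − E + (22 + x) = 2.
Multiply by 8: 2·(2E) − 4·(2E) + 8·(22 + x) = 16, i.e. 176 + 8x − 2·(88 + 3x) = 16.
Collecting terms: 2x = 16, so x = 8.
Then 2E = 88 + 3·8 = 112, so E = 56, V = 2E/4 = 28, F = 22 + 8 = 30.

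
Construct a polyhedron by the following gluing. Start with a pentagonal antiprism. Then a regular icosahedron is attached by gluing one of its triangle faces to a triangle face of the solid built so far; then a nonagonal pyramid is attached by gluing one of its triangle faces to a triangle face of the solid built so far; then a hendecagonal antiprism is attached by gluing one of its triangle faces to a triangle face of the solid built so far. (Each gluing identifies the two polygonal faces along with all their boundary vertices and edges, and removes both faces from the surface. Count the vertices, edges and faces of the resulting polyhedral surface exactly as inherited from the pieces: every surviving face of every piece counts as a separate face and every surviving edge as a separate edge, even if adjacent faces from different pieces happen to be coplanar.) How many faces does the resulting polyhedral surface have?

60

A pentagonal antiprism: V=10, E=20, F=12.
Attach a regular icosahedron (V=12, E=30, F=20) along a 3-gon: merge 3 vertices and 3 edges, delete both glued faces → V=19, E=47, F=30.
Attach a nonagonal pyramid (V=10, E=18, F=10) along a 3-gon: merge 3 vertices and 3 edges, delete both glued faces → V=26, E=62, F=38.
Attach a hendecagonal antiprism (V=22, E=44, F=24) along a 3-gon: merge 3 vertices and 3 edges, delete both glued faces → V=45, E=103, F=60.
Check: V − E + F = 45 − 103 + 60 = 2.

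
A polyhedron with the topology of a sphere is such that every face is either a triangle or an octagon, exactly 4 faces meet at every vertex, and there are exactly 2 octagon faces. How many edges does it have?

Let x be the number of triangles; then F = 2 + x.
Edge–face incidences: 2E = 8·2 + 3·x = 16 + 3x.
Every vertex has degree 4, so 4V = 2E.
Euler: V − E + F = 2 ⇒ (2E)/4 − E + (2 + x) = 2.
Multiply by 8: 2·(2E) − 4·(2E) + 8·(2 + x) = 16, i.e. 16 + 8x − 2·(16 + 3x) = 16.
Collecting terms: 2x − 16 = 16, so 2x = 32, so x = 16.
Then 2E = 16 + 3·16 = 64, so E = 32, V = 2E/4 = 16, F = 2 + 16 = 18.

32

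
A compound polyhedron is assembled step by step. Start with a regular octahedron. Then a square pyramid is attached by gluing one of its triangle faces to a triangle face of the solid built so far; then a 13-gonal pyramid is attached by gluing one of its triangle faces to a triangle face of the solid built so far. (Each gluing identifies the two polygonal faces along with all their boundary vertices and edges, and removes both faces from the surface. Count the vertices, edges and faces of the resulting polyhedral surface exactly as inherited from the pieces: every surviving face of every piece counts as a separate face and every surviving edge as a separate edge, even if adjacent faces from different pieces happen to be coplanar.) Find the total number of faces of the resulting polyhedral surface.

23

A regular octahedron: V=6, E=12, F=8.
Attach a square pyramid (V=5, E=8, F=5) along a 3-gon: merge 3 vertices and 3 edges, delete both glued faces → V=8, E=17, F=11.
Attach a 13-gonal pyramid (V=14, E=26, F=14) along a 3-gon: merge 3 vertices and 3 edges, delete both glued faces → V=19, E=40, F=23.
Check: V − E + F = 19 − 40 + 23 = 2.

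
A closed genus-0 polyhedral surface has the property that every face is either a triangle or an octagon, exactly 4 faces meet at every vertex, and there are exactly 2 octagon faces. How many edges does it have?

32

Let x be the number of triangles; then F = 2 + x.
Edge–face incidences: 2E = 8·2 + 3·x = 16 + 3x.
Every vertex has degree 4, so 4V = 2E.
Euler: V − E + F = 2 ⇒ (2E)/4 − E + (2 + x) = 2.
Multiply by 8: 2·(2E) − 4·(2E) + 8·(2 + x) = 16, i.e. 16 + 8x − 2·(16 + 3x) = 16.
Collecting terms: 2x − 16 = 16, so 2x = 32, so x = 16.
Then 2E = 16 + 3·16 = 64, so E = 32, V = 2E/4 = 16, F = 2 + 16 = 18.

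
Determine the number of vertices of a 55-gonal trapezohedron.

112

The n-trapezohedron (dual of the n-antiprism) has V = 2·55 + 2 = 112, E = 4·55 = 220, F = 2·55 = 110.
Check: V − E + F = 112 − 220 + 110 = 2.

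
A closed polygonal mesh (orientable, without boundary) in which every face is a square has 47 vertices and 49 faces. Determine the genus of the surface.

2

Every face is a square, so 2E = 4·49 = 196, giving E = 98.
χ = V − E + F = 47 − 98 + 49 = -2.
For a closed orientable surface χ = 2 − 2g, so g = (2 − (-2))/2 = 2.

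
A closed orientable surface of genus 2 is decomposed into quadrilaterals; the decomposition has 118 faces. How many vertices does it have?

χ = 2 − 2·2 = -2, and every face is a square so 4F = 2E.
E = 4·118/2 = 236. Then V = -2 + E − F = -2 + 236 − 118 = 116.

116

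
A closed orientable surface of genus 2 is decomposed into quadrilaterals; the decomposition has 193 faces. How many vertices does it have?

χ = 2 − 2·2 = -2, and every face is a square so 4F = 2E.
E = 4·193/2 = 386. Then V = -2 + E − F = -2 + 386 − 193 = 191.

191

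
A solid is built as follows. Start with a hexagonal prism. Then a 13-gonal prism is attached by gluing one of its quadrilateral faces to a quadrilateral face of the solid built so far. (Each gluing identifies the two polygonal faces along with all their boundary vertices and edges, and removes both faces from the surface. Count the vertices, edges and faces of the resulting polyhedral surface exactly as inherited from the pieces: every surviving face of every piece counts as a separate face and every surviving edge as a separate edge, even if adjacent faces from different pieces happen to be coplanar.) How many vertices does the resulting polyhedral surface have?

34

A hexagonal prism: V=12, E=18, F=8.
Attach a 13-gonal prism (V=26, E=39, F=15) along a 4-gon: merge 4 vertices and 4 edges, delete both glued faces → V=34, E=53, F=21.
Check: V − E + F = 34 − 53 + 21 = 2.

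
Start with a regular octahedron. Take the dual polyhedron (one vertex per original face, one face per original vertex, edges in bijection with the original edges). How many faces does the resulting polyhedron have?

The base solid has V = 6, E = 12, F = 8.
The dual swaps V and F and preserves E: V′ = F = 8, E′ = E = 12, F′ = V = 6.

6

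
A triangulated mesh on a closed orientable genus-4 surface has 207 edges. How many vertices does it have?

63

χ = 2 − 2·4 = -6, and every face is a triangle so 3F = 2E.
F = 2E/3 = 138. Then V = -6 + E − F = -6 + 207 − 138 = 63.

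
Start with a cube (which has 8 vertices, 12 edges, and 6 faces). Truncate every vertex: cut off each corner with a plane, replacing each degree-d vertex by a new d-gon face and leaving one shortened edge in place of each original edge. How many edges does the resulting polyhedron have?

36

Truncation replaces each original edge-end by a new vertex, so V′ = 2E = 24.
Each original edge survives, and each old vertex of degree d contributes d new edges; summing degrees gives Σd = 2E, so E′ = E + 2E = 3E = 36.
Each original face survives and each original vertex becomes one new face: F′ = F + V = 14.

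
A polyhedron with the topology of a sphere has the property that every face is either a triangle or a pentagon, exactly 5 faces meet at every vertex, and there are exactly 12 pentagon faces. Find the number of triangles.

Let x be the number of triangles; then F = 12 + x.
Edge–face incidences: 2E = 5·12 + 3·x = 60 + 3x.
Every vertex has degree 5, so 5V = 2E.
Euler: V − E + F = 2 ⇒ (2E)/5 − E + (12 + x) = 2.
Multiply by 10: 2·(2E) − 5·(2E) + 10·(12 + x) = 20, i.e. 120 + 10x − 3·(60 + 3x) = 20.
Collecting terms: x − 60 = 20, so x = 80.
Then 2E = 60 + 3·80 = 300, so E = 150, V = 2E/5 = 60, F = 12 + 80 = 92.

80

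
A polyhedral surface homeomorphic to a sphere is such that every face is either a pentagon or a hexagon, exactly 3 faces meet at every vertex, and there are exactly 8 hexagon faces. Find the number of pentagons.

Let x be the number of pentagons; then F = 8 + x.
Edge–face incidences: 2E = 6·8 + 5·x = 48 + 5x.
Every vertex has degree 3, so 3V = 2E.
Euler: V − E + F = 2 ⇒ (2E)/3 − E + (8 + x) = 2.
Multiply by 6: 2·(2E) − 3·(2E) + 6·(8 + x) = 12, i.e. 48 + 6x − (48 + 5x) = 12.
Collecting terms: x = 12.
Then 2E = 48 + 5·12 = 108, so E = 54, V = 2E/3 = 36, F = 8 + 12 = 20.

12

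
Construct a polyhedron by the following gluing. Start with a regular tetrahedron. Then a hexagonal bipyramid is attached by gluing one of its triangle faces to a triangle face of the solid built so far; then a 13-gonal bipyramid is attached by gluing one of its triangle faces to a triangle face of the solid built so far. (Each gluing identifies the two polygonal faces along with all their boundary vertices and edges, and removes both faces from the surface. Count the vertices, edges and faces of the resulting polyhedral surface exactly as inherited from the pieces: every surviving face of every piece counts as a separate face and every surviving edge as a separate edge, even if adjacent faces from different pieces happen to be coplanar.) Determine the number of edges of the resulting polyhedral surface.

57

A regular tetrahedron: V=4, E=6, F=4.
Attach a hexagonal bipyramid (V=8, E=18, F=12) along a 3-gon: merge 3 vertices and 3 edges, delete both glued faces → V=9, E=21, F=14.
Attach a 13-gonal bipyramid (V=15, E=39, F=26) along a 3-gon: merge 3 vertices and 3 edges, delete both glued faces → V=21, E=57, F=38.
Check: V − E + F = 21 − 57 + 38 = 2.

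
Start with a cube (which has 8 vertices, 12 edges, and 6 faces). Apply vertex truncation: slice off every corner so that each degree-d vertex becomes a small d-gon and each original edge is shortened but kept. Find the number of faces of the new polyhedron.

14

Truncation replaces each original edge-end by a new vertex, so V′ = 2E = 24.
Each original edge survives, and each old vertex of degree d contributes d new edges; summing degrees gives Σd = 2E, so E′ = E + 2E = 3E = 36.
Each original face survives and each original vertex becomes one new face: F′ = F + V = 14.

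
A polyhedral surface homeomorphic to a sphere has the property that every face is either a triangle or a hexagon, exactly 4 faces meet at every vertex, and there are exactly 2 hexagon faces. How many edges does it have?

24

Let x be the number of triangles; then F = 2 + x.
Edge–face incidences: 2E = 6·2 + 3·x = 12 + 3x.
Every vertex has degree 4, so 4V = 2E.
Euler: V − E + F = 2 ⇒ (2E)/4 − E + (2 + x) = 2.
Multiply by 8: 2·(2E) − 4·(2E) + 8·(2 + x) = 16, i.e. 16 + 8x − 2·(12 + 3x) = 16.
Collecting terms: 2x − 8 = 16, so 2x = 24, so x = 12.
Then 2E = 12 + 3·12 = 48, so E = 24, V = 2E/4 = 12, F = 2 + 12 = 14.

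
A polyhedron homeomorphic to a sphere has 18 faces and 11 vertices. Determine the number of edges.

Here V − E + F = 2.
E = V + F − (2) = 11 + 18 − (2) = 27.

27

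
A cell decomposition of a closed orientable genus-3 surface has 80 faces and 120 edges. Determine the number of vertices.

36

For a closed orientable surface of genus 3, χ = 2 − 2·3 = -4.
V = -4 + E − F = -4 + 120 − 80 = 36.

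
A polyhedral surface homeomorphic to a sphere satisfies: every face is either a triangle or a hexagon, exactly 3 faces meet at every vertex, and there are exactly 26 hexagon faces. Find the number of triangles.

4

Let x be the number of triangles; then F = 26 + x.
Edge–face incidences: 2E = 6·26 + 3·x = 156 + 3x.
Every vertex has degree 3, so 3V = 2E.
Euler: V − E + F = 2 ⇒ (2E)/3 − E + (26 + x) = 2.
Multiply by 6: 2·(2E) − 3·(2E) + 6·(26 + x) = 12, i.e. 156 + 6x − (156 + 3x) = 12.
Collecting terms: 3x = 12, so x = 4.
Then 2E = 156 + 3·4 = 168, so E = 84, V = 2E/3 = 56, F = 26 + 4 = 30.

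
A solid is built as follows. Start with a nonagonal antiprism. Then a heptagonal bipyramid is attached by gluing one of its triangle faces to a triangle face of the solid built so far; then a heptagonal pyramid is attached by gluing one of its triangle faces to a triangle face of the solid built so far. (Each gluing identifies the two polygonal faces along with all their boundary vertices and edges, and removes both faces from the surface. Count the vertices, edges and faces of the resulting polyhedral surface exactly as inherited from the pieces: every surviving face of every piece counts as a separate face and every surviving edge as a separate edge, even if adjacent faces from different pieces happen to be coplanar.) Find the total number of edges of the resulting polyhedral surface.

A nonagonal antiprism: V=18, E=36, F=20.
Attach a heptagonal bipyramid (V=9, E=21, F=14) along a 3-gon: merge 3 vertices and 3 edges, delete both glued faces → V=24, E=54, F=32.
Attach a heptagonal pyramid (V=8, E=14, F=8) along a 3-gon: merge 3 vertices and 3 edges, delete both glued faces → V=29, E=65, F=38.
Check: V − E + F = 29 − 65 + 38 = 2.

65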